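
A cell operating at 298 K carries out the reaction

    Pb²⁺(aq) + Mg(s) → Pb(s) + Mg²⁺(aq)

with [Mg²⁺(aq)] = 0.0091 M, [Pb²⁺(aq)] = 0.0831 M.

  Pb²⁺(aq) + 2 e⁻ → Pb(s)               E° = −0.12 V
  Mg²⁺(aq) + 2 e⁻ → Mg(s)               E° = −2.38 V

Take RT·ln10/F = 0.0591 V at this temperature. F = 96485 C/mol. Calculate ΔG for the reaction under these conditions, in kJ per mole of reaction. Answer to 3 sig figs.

With Pb²⁺/Pb reduced at the cathode, E°cell = −0.12 − (−2.38) = +2.26 V and n = 2.
Q = [Mg²⁺(aq)] / [Pb²⁺(aq)] = 0.11, so log Q = −0.961 and E = +2.26 − (0.0591/2)(−0.961) = +2.2884 V.
Then ΔG = −nFE = −2 × 96485 × +2.2884 J/mol = −442 kJ/mol.

−442 kJ/mol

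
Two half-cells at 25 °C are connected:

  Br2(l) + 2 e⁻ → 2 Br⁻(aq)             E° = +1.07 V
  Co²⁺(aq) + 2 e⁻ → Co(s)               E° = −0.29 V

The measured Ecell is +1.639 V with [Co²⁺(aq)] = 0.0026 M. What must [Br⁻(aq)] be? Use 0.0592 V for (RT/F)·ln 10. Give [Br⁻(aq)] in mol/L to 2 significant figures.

With Br₂/Br⁻ at the cathode and Co²⁺/Co at the anode, E°cell = +1.07 − (−0.29) = +1.36 V (n = 2).
Rearranging E = E° − (0.0592/n)·log Q gives log Q = 2(+1.36 − (+1.639))/0.0592 = −9.426.
The balanced reaction is Br2(l) + Co(s) → 2 Br⁻(aq) + Co²⁺(aq), so Q = [Br⁻(aq)]^2·[Co²⁺(aq)].
Solving for the unknown gives log [Br⁻(aq)] = −3.420, so [Br⁻(aq)] ≈ 0.00038 M.

0.00038 M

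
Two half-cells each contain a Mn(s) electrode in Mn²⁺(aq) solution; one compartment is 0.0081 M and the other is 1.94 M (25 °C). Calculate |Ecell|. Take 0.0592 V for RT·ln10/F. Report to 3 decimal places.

0.070 V

For a concentration cell E°cell = 0, since both electrodes use the same couple.
The compartment with the higher Mn²⁺(aq) concentration (1.94 M) acts as the cathode; ions are reduced there and produced at the dilute (0.0081 M) anode.
With n = 2, Ecell = −(0.0592/2)·log([dilute]/[conc]) = −(0.0592/2)·log(0.0081/1.94) = +0.070 V.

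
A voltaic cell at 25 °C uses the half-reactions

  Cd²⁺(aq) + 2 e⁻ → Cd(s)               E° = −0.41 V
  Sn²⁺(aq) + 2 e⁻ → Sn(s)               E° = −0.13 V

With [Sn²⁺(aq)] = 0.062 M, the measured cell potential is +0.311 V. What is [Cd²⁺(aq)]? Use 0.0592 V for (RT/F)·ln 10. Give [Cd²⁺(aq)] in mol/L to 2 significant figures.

0.0056 M

Sn²⁺/Sn is the cathode (higher E°); E°cell = −0.13 − (−0.41) = +0.28 V with n = 2.
From the Nernst equation, log Q = n(E° − E)/0.0592 = 2·(+0.28 − (+0.311))/0.0592 = −1.047.
For Sn²⁺(aq) + Cd(s) → Sn(s) + Cd²⁺(aq), the reaction quotient is Q = [Cd²⁺(aq)] / [Sn²⁺(aq)].
Substituting the known concentrations and solving, log [Cd²⁺(aq)] = −2.255 and [Cd²⁺(aq)] = 0.0056 M.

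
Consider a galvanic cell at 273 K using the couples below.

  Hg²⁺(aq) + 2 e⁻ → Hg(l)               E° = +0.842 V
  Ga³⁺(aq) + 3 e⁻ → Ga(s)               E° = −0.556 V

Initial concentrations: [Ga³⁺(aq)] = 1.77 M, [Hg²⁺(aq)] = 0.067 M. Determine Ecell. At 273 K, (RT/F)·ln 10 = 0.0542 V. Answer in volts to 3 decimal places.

+1.362 V

Since E°(Hg²⁺/Hg) > E°(Ga³⁺/Ga), Hg²⁺/Hg serves as the cathode.
E°cell = E°cat − E°an = +0.842 − (−0.556) = +1.398 V; n = 6.
Balancing gives 3 Hg²⁺(aq) + 2 Ga(s) → 3 Hg(l) + 2 Ga³⁺(aq); hence Q = [Ga³⁺(aq)]^2 / [Hg²⁺(aq)]^3 = 1.04×10^4 (log Q = 4.018).
E = E° − (0.0542/n)·log Q = +1.398 − (0.0542/6)(4.018) = +1.362 V.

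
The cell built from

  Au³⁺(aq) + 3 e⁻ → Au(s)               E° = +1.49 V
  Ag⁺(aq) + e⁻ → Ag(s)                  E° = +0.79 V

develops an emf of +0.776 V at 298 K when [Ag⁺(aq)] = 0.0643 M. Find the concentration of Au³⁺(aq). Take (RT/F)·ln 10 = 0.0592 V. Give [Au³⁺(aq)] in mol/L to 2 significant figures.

The Au³⁺/Au couple has the larger reduction potential, so it is the cathode: E°cell = +1.49 − (+0.79) = +0.70 V and n = 3.
Rearranging E = E° − (0.0592/n)·log Q gives log Q = 3(+0.70 − (+0.776))/0.0592 = −3.851.
Balancing electrons gives Au³⁺(aq) + 3 Ag(s) → Au(s) + 3 Ag⁺(aq); thus Q = [Ag⁺(aq)]^3 / [Au³⁺(aq)].
Isolating [Au³⁺(aq)] in Q = 10^{−3.851} yields log [Au³⁺(aq)] = 0.276, i.e. 1.9 M.

1.9 M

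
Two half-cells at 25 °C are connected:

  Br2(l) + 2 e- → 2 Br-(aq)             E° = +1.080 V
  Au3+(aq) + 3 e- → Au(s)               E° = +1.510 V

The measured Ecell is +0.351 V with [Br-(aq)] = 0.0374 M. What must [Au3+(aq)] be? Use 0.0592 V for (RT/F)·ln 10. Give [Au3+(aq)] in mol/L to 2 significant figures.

Au³⁺/Au is the cathode (higher E°); E°cell = +1.510 − (+1.080) = +0.430 V with n = 6.
From the Nernst equation, log Q = n(E° − E)/0.0592 = 6·(+0.430 − (+0.351))/0.0592 = 8.007.
The balanced reaction is 2 Au3+(aq) + 6 Br-(aq) → 2 Au(s) + 3 Br2(l), so Q = 1 / ([Au3+(aq)]^2·[Br-(aq)]^6).
Isolating [Au3+(aq)] in Q = 10^{8.007} yields log [Au3+(aq)] = 0.278, i.e. 1.9 M.

1.9 M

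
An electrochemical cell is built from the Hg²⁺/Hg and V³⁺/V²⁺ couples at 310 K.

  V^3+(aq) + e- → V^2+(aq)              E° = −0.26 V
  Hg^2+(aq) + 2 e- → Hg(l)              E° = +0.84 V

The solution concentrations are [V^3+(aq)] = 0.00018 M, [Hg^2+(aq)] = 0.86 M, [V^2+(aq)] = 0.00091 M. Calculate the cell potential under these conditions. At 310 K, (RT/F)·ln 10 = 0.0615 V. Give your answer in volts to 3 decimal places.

+1.141 V

Hg²⁺/Hg is reduced (cathode, E° = +0.84 V) and V³⁺/V²⁺ is oxidized (anode).
E°cell = +0.84 − (−0.26) = +1.10 V, with n = 2 electrons transferred.
The balanced reaction is Hg^2+(aq) + 2 V^2+(aq) → Hg(l) + 2 V^3+(aq), so Q = [V^3+(aq)]^2 / ([Hg^2+(aq)]·[V^2+(aq)]^2) = 0.0455 and log Q = −1.342.
Applying E = E° − (RT ln10/nF)·log Q gives +1.10 − (0.0615/2)(−1.342) = +1.141 V.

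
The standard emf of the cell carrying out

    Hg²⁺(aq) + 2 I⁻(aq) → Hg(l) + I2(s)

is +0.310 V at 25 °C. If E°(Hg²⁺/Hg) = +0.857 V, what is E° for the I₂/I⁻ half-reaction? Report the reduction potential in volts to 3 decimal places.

+0.547 V

In the reaction as written the Hg²⁺/Hg couple is reduced (cathode) and I₂/I⁻ is oxidized (anode), so E°cell = E°(Hg²⁺/Hg) − E°(I₂/I⁻).
E°(I₂/I⁻) = E°(cathode) − E°cell = +0.857 − (+0.310) = +0.547 V.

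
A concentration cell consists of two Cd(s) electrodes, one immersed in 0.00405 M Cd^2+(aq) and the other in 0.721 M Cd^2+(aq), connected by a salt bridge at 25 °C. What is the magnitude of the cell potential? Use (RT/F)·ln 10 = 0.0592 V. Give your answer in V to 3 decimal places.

For a concentration cell E°cell = 0, since both electrodes use the same couple.
The compartment with the higher Cd^2+(aq) concentration (0.721 M) acts as the cathode; ions are reduced there and produced at the dilute (0.00405 M) anode.
With n = 2, Ecell = −(0.0592/2)·log([dilute]/[conc]) = −(0.0592/2)·log(0.00405/0.721) = +0.067 V.

0.067 V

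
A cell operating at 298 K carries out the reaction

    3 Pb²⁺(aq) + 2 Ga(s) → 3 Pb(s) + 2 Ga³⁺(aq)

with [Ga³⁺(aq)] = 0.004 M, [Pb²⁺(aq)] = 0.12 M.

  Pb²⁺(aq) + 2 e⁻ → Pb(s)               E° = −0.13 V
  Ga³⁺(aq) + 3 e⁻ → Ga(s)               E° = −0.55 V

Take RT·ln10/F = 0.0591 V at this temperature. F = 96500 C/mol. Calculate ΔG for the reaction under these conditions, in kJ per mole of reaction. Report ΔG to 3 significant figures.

The standard cell potential is −0.13 − (−0.55) = +0.42 V, with n = 6 electrons in the balanced equation.
Q = [Ga³⁺(aq)]^2 / [Pb²⁺(aq)]^3 = 0.00926, so log Q = −2.033 and E = +0.42 − (0.0591/6)(−2.033) = +0.4400 V.
ΔG = −nFE = −(6)(96500)(+0.4400) J/mol = −255 kJ/mol.

−255 kJ/mol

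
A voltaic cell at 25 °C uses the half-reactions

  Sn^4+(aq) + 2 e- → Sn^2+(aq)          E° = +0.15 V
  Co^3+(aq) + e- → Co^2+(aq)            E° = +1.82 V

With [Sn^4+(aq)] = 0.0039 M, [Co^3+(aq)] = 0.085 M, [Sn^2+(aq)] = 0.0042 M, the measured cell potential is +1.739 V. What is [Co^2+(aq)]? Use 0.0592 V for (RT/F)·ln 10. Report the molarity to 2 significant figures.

0.0060 M

Co³⁺/Co²⁺ is the cathode (higher E°); E°cell = +1.82 − (+0.15) = +1.67 V with n = 2.
Rearranging E = E° − (0.0592/n)·log Q gives log Q = 2(+1.67 − (+1.739))/0.0592 = −2.331.
The balanced reaction is 2 Co^3+(aq) + Sn^2+(aq) → 2 Co^2+(aq) + Sn^4+(aq), so Q = ([Co^2+(aq)]^2·[Sn^4+(aq)]) / ([Co^3+(aq)]^2·[Sn^2+(aq)]).
Isolating [Co^2+(aq)] in Q = 10^{−2.331} yields log [Co^2+(aq)] = −2.220, i.e. 0.0060 M.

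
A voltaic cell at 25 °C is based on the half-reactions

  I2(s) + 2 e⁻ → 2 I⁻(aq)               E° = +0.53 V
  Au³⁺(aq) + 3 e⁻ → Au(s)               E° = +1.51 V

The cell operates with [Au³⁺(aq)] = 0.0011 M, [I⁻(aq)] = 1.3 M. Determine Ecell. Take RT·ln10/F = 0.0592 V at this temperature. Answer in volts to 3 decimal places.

+0.928 V

Since E°(Au³⁺/Au) > E°(I₂/I⁻), Au³⁺/Au serves as the cathode.
E°cell = +1.51 − (+0.53) = +0.98 V, with n = 6 electrons transferred.
For the overall reaction 2 Au³⁺(aq) + 6 I⁻(aq) → 2 Au(s) + 3 I2(s), Q = 1 / ([Au³⁺(aq)]^2·[I⁻(aq)]^6) = 1.71×10^5, giving log Q = 5.234.
E = E° − (0.0592/n)·log Q = +0.98 − (0.0592/6)(5.234) = +0.928 V.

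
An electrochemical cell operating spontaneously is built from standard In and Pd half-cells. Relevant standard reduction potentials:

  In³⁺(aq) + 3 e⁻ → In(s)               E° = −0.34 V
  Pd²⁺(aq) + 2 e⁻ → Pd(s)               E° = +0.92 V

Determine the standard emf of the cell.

The Pd²⁺/Pd couple has the higher E°, so Pd ion is reduced (cathode) and In is oxidized (anode).
E°cell = E°(cathode) − E°(anode) = +0.92 − (−0.34) = +1.26 V.

+1.26 V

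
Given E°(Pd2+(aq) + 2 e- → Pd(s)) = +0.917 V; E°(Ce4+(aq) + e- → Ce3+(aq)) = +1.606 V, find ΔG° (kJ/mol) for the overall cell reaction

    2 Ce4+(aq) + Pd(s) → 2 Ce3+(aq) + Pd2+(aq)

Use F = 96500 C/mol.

In the reaction as written Ce4+(aq) is reduced, so the Ce⁴⁺/Ce³⁺ couple is the cathode and Pd²⁺/Pd is the anode.
E°cell = +1.606 − (+0.917) = +0.689 V; balancing electrons gives n = 2.
ΔG° = −nFE°cell = −(2)(96500)(+0.689) J/mol = −133 kJ/mol.

−133 kJ/mol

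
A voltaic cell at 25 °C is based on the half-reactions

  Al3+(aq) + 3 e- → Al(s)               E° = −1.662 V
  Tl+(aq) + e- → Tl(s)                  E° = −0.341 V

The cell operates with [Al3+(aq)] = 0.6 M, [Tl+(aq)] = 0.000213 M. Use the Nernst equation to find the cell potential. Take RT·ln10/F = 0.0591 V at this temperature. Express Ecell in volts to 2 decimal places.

+1.11 V

Tl⁺/Tl is reduced (cathode, E° = −0.341 V) and Al³⁺/Al is oxidized (anode).
The standard potential is −0.341 − (−1.662) = +1.321 V and the balanced reaction transfers n = 3 electrons.
The balanced reaction is 3 Tl+(aq) + Al(s) → 3 Tl(s) + Al3+(aq), so Q = [Al3+(aq)] / [Tl+(aq)]^3 = 6.21×10^10 and log Q = 10.793.
E = E° − (0.0591/n)·log Q = +1.321 − (0.0591/3)(10.793) = +1.11 V.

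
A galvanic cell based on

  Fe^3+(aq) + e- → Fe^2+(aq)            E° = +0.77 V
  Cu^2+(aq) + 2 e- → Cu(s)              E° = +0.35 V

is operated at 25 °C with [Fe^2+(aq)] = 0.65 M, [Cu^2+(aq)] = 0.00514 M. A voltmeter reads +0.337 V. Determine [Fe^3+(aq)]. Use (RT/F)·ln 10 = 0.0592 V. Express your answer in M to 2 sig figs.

0.0018 M

With Fe³⁺/Fe²⁺ at the cathode and Cu²⁺/Cu at the anode, E°cell = +0.77 − (+0.35) = +0.42 V (n = 2).
Since E = E° − (0.0592/n)·log Q, log Q = n(E° − E)/0.0592 = 2.804.
Balancing electrons gives 2 Fe^3+(aq) + Cu(s) → 2 Fe^2+(aq) + Cu^2+(aq); thus Q = ([Fe^2+(aq)]^2·[Cu^2+(aq)]) / [Fe^3+(aq)]^2.
Isolating [Fe^3+(aq)] in Q = 10^{2.804} yields log [Fe^3+(aq)] = −2.734, i.e. 0.0018 M.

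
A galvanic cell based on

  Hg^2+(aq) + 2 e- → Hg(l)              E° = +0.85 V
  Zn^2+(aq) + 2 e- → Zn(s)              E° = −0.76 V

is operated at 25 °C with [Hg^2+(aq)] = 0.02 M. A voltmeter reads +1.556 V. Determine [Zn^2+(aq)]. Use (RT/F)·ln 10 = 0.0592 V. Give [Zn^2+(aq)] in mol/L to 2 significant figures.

1.3 M

Hg²⁺/Hg is the cathode (higher E°); E°cell = +0.85 − (−0.76) = +1.61 V with n = 2.
Rearranging E = E° − (0.0592/n)·log Q gives log Q = 2(+1.61 − (+1.556))/0.0592 = 1.824.
Balancing electrons gives Hg^2+(aq) + Zn(s) → Hg(l) + Zn^2+(aq); thus Q = [Zn^2+(aq)] / [Hg^2+(aq)].
Isolating [Zn^2+(aq)] in Q = 10^{1.824} yields log [Zn^2+(aq)] = 0.125, i.e. 1.3 M.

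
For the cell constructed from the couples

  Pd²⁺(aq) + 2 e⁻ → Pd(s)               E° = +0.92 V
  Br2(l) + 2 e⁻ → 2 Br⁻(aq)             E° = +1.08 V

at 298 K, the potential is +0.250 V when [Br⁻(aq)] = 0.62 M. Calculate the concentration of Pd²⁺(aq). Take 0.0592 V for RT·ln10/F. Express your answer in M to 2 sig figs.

0.0024 M

Br₂/Br⁻ is the cathode (higher E°); E°cell = +1.08 − (+0.92) = +0.16 V with n = 2.
Since E = E° − (0.0592/n)·log Q, log Q = n(E° − E)/0.0592 = −3.041.
For Br2(l) + Pd(s) → 2 Br⁻(aq) + Pd²⁺(aq), the reaction quotient is Q = [Br⁻(aq)]^2·[Pd²⁺(aq)].
Substituting the known concentrations and solving, log [Pd²⁺(aq)] = −2.626 and [Pd²⁺(aq)] = 0.0024 M.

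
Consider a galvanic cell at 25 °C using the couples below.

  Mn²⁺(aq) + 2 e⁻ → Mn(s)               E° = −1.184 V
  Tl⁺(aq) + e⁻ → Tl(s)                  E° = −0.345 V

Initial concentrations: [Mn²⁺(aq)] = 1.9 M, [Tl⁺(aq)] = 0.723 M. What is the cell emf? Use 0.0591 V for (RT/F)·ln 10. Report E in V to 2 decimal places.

+0.82 V

The Tl⁺/Tl couple has the more positive E°, so it is the cathode; Mn²⁺/Mn is the anode.
The standard potential is −0.345 − (−1.184) = +0.839 V and the balanced reaction transfers n = 2 electrons.
Balancing gives 2 Tl⁺(aq) + Mn(s) → 2 Tl(s) + Mn²⁺(aq); hence Q = [Mn²⁺(aq)] / [Tl⁺(aq)]^2 = 3.63 (log Q = 0.560).
By the Nernst equation, E = +0.839 − (0.0591/2)·(0.560) = +0.82 V.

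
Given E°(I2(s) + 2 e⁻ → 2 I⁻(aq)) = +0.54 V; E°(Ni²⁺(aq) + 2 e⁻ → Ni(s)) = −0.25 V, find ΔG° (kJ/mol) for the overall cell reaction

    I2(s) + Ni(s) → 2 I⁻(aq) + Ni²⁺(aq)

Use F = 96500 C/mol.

In the reaction as written I2(s) is reduced, so the I₂/I⁻ couple is the cathode and Ni²⁺/Ni is the anode.
E°cell = +0.54 − (−0.25) = +0.79 V; balancing electrons gives n = 2.
ΔG° = −nFE°cell = −(2)(96500)(+0.79) J/mol = −152 kJ/mol.

−152 kJ/mol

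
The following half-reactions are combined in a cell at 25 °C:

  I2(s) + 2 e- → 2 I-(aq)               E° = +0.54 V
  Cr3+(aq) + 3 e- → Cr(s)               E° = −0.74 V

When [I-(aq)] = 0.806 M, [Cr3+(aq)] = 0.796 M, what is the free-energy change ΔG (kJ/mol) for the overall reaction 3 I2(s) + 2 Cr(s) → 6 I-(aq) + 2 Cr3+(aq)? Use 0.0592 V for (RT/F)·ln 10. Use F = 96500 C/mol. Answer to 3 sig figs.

−745 kJ/mol

With I₂/I⁻ reduced at the cathode, E°cell = +0.54 − (−0.74) = +1.28 V and n = 6.
Q = [I-(aq)]^6·[Cr3+(aq)]^2 = 0.174, so log Q = −0.760 and E = +1.28 − (0.0592/6)(−0.760) = +1.2875 V.
Then ΔG = −nFE = −6 × 96500 × +1.2875 J/mol = −745 kJ/mol.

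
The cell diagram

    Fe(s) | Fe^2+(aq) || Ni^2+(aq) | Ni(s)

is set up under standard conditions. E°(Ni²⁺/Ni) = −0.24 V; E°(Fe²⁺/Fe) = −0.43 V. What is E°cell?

+0.19 V

By convention the left-hand electrode in cell notation is the anode (oxidation) and the right-hand electrode is the cathode (reduction).
E°cell = E°(right) − E°(left) = −0.24 − (−0.43) = +0.19 V.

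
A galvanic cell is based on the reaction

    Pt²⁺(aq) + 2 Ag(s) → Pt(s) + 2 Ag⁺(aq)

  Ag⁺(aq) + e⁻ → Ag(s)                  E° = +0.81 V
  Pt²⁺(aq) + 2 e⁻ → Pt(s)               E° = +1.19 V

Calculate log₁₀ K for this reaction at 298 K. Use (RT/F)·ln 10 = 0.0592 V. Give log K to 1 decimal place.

The Pt²⁺/Pt couple is reduced (cathode); E°cell = +1.19 − (+0.81) = +0.38 V with n = 2.
At equilibrium E = 0, so log K = nE°cell / 0.0592 = (2)(+0.38) / 0.0592 = 12.8.

log K = 12.8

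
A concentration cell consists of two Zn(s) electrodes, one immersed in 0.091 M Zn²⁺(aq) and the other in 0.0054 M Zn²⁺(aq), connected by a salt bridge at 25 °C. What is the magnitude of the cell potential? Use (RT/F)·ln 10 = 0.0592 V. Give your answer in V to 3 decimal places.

For a concentration cell E°cell = 0, since both electrodes use the same couple.
The compartment with the higher Zn²⁺(aq) concentration (0.091 M) acts as the cathode; ions are reduced there and produced at the dilute (0.0054 M) anode.
With n = 2, Ecell = −(0.0592/2)·log([dilute]/[conc]) = −(0.0592/2)·log(0.0054/0.091) = +0.036 V.

0.036 V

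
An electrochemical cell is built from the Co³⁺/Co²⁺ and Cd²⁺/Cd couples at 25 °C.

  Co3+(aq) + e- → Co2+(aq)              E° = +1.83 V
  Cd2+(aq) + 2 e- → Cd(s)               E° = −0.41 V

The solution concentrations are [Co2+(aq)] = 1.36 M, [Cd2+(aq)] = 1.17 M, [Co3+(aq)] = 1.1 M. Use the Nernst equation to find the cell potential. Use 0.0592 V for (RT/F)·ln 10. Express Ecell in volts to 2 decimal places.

+2.23 V

Co³⁺/Co²⁺ is reduced (cathode, E° = +1.83 V) and Cd²⁺/Cd is oxidized (anode).
E°cell = +1.83 − (−0.41) = +2.24 V, with n = 2 electrons transferred.
For the overall reaction 2 Co3+(aq) + Cd(s) → 2 Co2+(aq) + Cd2+(aq), Q = ([Co2+(aq)]^2·[Cd2+(aq)]) / [Co3+(aq)]^2 = 1.79, giving log Q = 0.252.
By the Nernst equation, E = +2.24 − (0.0592/2)·(0.252) = +2.23 V.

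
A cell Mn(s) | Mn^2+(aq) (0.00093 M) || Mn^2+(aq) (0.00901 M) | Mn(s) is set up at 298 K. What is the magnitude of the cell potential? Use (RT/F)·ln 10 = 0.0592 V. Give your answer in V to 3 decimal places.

For a concentration cell E°cell = 0, since both electrodes use the same couple.
The compartment with the higher Mn^2+(aq) concentration (0.00901 M) acts as the cathode; ions are reduced there and produced at the dilute (0.00093 M) anode.
With n = 2, Ecell = −(0.0592/2)·log([dilute]/[conc]) = −(0.0592/2)·log(0.00093/0.00901) = +0.029 V.

0.029 V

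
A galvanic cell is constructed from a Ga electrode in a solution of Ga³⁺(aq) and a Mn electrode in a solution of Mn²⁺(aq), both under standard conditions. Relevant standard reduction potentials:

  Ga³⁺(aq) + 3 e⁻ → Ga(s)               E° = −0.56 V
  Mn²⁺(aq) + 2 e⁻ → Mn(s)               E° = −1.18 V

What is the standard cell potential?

+0.62 V

The Ga³⁺/Ga couple has the higher E°, so Ga ion is reduced (cathode) and Mn is oxidized (anode).
E°cell = E°(cathode) − E°(anode) = −0.56 − (−1.18) = +0.62 V.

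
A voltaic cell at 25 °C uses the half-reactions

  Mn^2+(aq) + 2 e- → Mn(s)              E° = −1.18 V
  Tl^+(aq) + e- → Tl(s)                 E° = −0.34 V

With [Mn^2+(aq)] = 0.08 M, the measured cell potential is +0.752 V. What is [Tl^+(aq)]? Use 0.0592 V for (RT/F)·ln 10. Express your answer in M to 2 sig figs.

With Tl⁺/Tl at the cathode and Mn²⁺/Mn at the anode, E°cell = −0.34 − (−1.18) = +0.84 V (n = 2).
Rearranging E = E° − (0.0592/n)·log Q gives log Q = 2(+0.84 − (+0.752))/0.0592 = 2.973.
Balancing electrons gives 2 Tl^+(aq) + Mn(s) → 2 Tl(s) + Mn^2+(aq); thus Q = [Mn^2+(aq)] / [Tl^+(aq)]^2.
Isolating [Tl^+(aq)] in Q = 10^{2.973} yields log [Tl^+(aq)] = −2.035, i.e. 0.0092 M.

0.0092 M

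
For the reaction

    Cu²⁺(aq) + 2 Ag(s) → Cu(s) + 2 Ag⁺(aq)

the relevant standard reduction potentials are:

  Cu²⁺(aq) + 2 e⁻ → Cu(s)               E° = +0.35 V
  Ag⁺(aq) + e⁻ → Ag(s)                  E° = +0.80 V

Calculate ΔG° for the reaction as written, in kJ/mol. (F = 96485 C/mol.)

In the reaction as written Cu²⁺(aq) is reduced, so the Cu²⁺/Cu couple is the cathode and Ag⁺/Ag is the anode.
E°cell = +0.35 − (+0.80) = −0.45 V; balancing electrons gives n = 2.
ΔG° = −nFE°cell = −(2)(96485)(−0.45) J/mol = +86.8 kJ/mol.

+86.8 kJ/mol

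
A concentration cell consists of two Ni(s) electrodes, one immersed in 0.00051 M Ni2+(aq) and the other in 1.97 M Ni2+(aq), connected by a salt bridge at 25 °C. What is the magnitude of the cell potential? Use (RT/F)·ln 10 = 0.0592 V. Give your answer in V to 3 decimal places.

0.106 V

For a concentration cell E°cell = 0, since both electrodes use the same couple.
The compartment with the higher Ni2+(aq) concentration (1.97 M) acts as the cathode; ions are reduced there and produced at the dilute (0.00051 M) anode.
With n = 2, Ecell = −(0.0592/2)·log([dilute]/[conc]) = −(0.0592/2)·log(0.00051/1.97) = +0.106 V.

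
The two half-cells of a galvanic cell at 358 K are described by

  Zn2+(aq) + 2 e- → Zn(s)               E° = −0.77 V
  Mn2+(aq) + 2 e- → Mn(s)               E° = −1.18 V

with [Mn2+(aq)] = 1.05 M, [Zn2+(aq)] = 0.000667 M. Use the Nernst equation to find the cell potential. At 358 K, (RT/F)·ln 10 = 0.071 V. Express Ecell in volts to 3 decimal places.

Zn²⁺/Zn is reduced (cathode, E° = −0.77 V) and Mn²⁺/Mn is oxidized (anode).
The standard potential is −0.77 − (−1.18) = +0.41 V and the balanced reaction transfers n = 2 electrons.
For the overall reaction Zn2+(aq) + Mn(s) → Zn(s) + Mn2+(aq), Q = [Mn2+(aq)] / [Zn2+(aq)] = 1.57×10^3, giving log Q = 3.197.
By the Nernst equation, E = +0.41 − (0.071/2)·(3.197) = +0.297 V.

+0.297 V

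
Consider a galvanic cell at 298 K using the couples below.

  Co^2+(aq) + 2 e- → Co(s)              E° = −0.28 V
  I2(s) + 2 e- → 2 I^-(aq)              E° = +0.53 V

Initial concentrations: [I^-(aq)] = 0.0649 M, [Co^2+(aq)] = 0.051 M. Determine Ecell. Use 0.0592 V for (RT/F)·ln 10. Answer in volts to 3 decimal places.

+0.919 V

Since E°(I₂/I⁻) > E°(Co²⁺/Co), I₂/I⁻ serves as the cathode.
The standard potential is +0.53 − (−0.28) = +0.81 V and the balanced reaction transfers n = 2 electrons.
The balanced reaction is I2(s) + Co(s) → 2 I^-(aq) + Co^2+(aq), so Q = [I^-(aq)]^2·[Co^2+(aq)] = 0.000215 and log Q = −3.668.
E = E° − (0.0592/n)·log Q = +0.81 − (0.0592/2)(−3.668) = +0.919 V.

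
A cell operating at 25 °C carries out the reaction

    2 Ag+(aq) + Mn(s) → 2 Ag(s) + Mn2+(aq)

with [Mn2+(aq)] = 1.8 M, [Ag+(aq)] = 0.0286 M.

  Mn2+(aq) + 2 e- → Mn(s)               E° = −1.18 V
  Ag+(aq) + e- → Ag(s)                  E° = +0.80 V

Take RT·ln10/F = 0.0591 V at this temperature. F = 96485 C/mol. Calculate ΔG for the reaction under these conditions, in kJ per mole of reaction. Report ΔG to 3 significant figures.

E°cell = +0.80 − (−1.18) = +1.98 V; the balanced reaction transfers n = 2 electrons.
Here Q = [Mn2+(aq)] / [Ag+(aq)]^2 = 2.2×10^3 (log Q = 3.343), giving E = +1.98 − (0.0591/2)·(3.343) = +1.8812 V.
ΔG = −nFE = −(2)(96485)(+1.8812) J/mol = −363 kJ/mol.

−363 kJ/mol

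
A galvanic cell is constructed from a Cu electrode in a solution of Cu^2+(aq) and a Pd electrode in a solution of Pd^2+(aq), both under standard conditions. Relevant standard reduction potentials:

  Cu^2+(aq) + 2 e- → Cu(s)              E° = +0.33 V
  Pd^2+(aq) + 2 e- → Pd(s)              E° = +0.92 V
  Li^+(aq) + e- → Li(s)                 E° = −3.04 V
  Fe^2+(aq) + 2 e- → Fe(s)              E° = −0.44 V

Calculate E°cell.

+0.59 V

The Pd²⁺/Pd couple has the higher E°, so Pd ion is reduced (cathode) and Cu is oxidized (anode).
E°cell = E°(cathode) − E°(anode) = +0.92 − (+0.33) = +0.59 V.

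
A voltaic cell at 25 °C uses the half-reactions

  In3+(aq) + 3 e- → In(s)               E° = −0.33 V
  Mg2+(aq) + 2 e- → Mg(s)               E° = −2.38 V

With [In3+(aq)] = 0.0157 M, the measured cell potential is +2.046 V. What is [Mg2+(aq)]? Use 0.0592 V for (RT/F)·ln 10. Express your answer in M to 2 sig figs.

With In³⁺/In at the cathode and Mg²⁺/Mg at the anode, E°cell = −0.33 − (−2.38) = +2.05 V (n = 6).
From the Nernst equation, log Q = n(E° − E)/0.0592 = 6·(+2.05 − (+2.046))/0.0592 = 0.405.
For 2 In3+(aq) + 3 Mg(s) → 2 In(s) + 3 Mg2+(aq), the reaction quotient is Q = [Mg2+(aq)]^3 / [In3+(aq)]^2.
Isolating [Mg2+(aq)] in Q = 10^{0.405} yields log [Mg2+(aq)] = −1.068, i.e. 0.086 M.

0.086 M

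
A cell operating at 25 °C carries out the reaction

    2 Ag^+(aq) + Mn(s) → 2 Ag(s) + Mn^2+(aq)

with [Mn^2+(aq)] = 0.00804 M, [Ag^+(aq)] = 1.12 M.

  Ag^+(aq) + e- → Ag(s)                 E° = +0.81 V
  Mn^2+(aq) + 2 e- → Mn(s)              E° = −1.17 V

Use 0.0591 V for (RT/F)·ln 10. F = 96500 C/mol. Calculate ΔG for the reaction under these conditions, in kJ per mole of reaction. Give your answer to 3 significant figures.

With Ag⁺/Ag reduced at the cathode, E°cell = +0.81 − (−1.17) = +1.98 V and n = 2.
The reaction quotient is [Mn^2+(aq)] / [Ag^+(aq)]^2 = 0.00641; by Nernst, E = +1.98 − (0.0591/2)(−2.193) = +2.0448 V.
Then ΔG = −nFE = −2 × 96500 × +2.0448 J/mol = −395 kJ/mol.

−395 kJ/mol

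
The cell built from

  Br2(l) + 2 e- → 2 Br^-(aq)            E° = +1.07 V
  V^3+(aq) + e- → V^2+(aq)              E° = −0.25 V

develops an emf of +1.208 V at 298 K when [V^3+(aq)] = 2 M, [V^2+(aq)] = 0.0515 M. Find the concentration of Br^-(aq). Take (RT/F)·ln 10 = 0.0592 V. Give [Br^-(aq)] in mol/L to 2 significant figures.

2.0 M

The Br₂/Br⁻ couple has the larger reduction potential, so it is the cathode: E°cell = +1.07 − (−0.25) = +1.32 V and n = 2.
From the Nernst equation, log Q = n(E° − E)/0.0592 = 2·(+1.32 − (+1.208))/0.0592 = 3.784.
For Br2(l) + 2 V^2+(aq) → 2 Br^-(aq) + 2 V^3+(aq), the reaction quotient is Q = ([Br^-(aq)]^2·[V^3+(aq)]^2) / [V^2+(aq)]^2.
Isolating [Br^-(aq)] in Q = 10^{3.784} yields log [Br^-(aq)] = 0.303, i.e. 2.0 M.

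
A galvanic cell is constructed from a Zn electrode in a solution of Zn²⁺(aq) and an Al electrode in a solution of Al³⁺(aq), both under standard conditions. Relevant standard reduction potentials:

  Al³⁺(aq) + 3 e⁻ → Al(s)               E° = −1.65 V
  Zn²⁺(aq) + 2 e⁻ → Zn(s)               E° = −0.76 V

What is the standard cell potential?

The Zn²⁺/Zn couple has the higher E°, so Zn ion is reduced (cathode) and Al is oxidized (anode).
E°cell = E°(cathode) − E°(anode) = −0.76 − (−1.65) = +0.89 V.

+0.89 V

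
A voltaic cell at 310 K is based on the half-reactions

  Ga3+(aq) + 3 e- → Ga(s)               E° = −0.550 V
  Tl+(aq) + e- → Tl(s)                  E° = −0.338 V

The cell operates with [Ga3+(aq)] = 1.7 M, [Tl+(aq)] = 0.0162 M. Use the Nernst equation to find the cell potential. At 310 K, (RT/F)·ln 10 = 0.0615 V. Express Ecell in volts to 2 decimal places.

Tl⁺/Tl is reduced (cathode, E° = −0.338 V) and Ga³⁺/Ga is oxidized (anode).
E°cell = −0.338 − (−0.550) = +0.212 V, with n = 3 electrons transferred.
For the overall reaction 3 Tl+(aq) + Ga(s) → 3 Tl(s) + Ga3+(aq), Q = [Ga3+(aq)] / [Tl+(aq)]^3 = 4×10^5, giving log Q = 5.602.
Applying E = E° − (RT ln10/nF)·log Q gives +0.212 − (0.0615/3)(5.602) = +0.10 V.

+0.10 V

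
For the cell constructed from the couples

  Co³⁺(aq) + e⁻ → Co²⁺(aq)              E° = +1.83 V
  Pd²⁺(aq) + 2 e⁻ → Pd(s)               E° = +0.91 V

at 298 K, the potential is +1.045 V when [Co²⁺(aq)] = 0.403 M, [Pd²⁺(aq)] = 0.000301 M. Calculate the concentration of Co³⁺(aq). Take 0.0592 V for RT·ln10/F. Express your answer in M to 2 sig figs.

0.90 M

Co³⁺/Co²⁺ is the cathode (higher E°); E°cell = +1.83 − (+0.91) = +0.92 V with n = 2.
Since E = E° − (0.0592/n)·log Q, log Q = n(E° − E)/0.0592 = −4.223.
Balancing electrons gives 2 Co³⁺(aq) + Pd(s) → 2 Co²⁺(aq) + Pd²⁺(aq); thus Q = ([Co²⁺(aq)]^2·[Pd²⁺(aq)]) / [Co³⁺(aq)]^2.
Substituting the known concentrations and solving, log [Co³⁺(aq)] = −0.044 and [Co³⁺(aq)] = 0.90 M.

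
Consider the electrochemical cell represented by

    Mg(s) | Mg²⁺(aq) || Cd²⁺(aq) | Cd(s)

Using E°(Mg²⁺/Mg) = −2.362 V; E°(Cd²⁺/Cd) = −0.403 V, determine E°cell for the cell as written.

By convention the left-hand electrode in cell notation is the anode (oxidation) and the right-hand electrode is the cathode (reduction).
E°cell = E°(right) − E°(left) = −0.403 − (−2.362) = +1.959 V.

+1.959 V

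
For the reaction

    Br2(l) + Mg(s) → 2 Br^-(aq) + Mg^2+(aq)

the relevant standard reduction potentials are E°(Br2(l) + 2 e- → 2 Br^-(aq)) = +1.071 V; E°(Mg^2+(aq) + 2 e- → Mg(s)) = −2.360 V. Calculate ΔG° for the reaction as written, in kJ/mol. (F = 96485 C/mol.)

In the reaction as written Br2(l) is reduced, so the Br₂/Br⁻ couple is the cathode and Mg²⁺/Mg is the anode.
E°cell = +1.071 − (−2.360) = +3.431 V; balancing electrons gives n = 2.
ΔG° = −nFE°cell = −(2)(96485)(+3.431) J/mol = −662 kJ/mol.

−662 kJ/mol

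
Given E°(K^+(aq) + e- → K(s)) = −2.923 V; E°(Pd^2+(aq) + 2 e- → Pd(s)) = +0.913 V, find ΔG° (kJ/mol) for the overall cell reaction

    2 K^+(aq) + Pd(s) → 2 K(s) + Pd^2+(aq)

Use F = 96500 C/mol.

In the reaction as written K^+(aq) is reduced, so the K⁺/K couple is the cathode and Pd²⁺/Pd is the anode.
E°cell = −2.923 − (+0.913) = −3.836 V; balancing electrons gives n = 2.
ΔG° = −nFE°cell = −(2)(96500)(−3.836) J/mol = +740 kJ/mol.

+740 kJ/mol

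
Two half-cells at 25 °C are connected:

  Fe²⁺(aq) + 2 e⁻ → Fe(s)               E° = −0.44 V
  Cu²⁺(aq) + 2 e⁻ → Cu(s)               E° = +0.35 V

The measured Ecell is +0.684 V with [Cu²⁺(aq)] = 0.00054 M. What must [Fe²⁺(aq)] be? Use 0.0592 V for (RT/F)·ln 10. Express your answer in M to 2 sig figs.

2.1 M

Cu²⁺/Cu is the cathode (higher E°); E°cell = +0.35 − (−0.44) = +0.79 V with n = 2.
Since E = E° − (0.0592/n)·log Q, log Q = n(E° − E)/0.0592 = 3.581.
The balanced reaction is Cu²⁺(aq) + Fe(s) → Cu(s) + Fe²⁺(aq), so Q = [Fe²⁺(aq)] / [Cu²⁺(aq)].
Isolating [Fe²⁺(aq)] in Q = 10^{3.581} yields log [Fe²⁺(aq)] = 0.313, i.e. 2.1 M.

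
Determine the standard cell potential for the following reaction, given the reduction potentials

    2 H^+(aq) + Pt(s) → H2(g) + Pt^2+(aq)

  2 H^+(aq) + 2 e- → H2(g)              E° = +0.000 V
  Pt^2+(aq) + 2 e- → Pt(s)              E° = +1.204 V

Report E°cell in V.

−1.204 V

In the reaction as written, H^+(aq) is reduced (cathode) and Pt^2+(aq) is produced by oxidation at the anode.
E°cell = E°(cathode) − E°(anode) = +0.000 − (+1.204) = −1.204 V.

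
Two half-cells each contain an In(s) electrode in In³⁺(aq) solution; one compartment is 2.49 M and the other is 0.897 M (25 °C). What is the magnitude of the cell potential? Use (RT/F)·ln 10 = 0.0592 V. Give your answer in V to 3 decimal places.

For a concentration cell E°cell = 0, since both electrodes use the same couple.
The compartment with the higher In³⁺(aq) concentration (2.49 M) acts as the cathode; ions are reduced there and produced at the dilute (0.897 M) anode.
With n = 3, Ecell = −(0.0592/3)·log([dilute]/[conc]) = −(0.0592/3)·log(0.897/2.49) = +0.009 V.

0.009 V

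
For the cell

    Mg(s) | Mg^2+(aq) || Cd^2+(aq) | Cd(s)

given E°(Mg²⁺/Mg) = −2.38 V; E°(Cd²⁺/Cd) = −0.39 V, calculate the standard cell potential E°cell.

By convention the left-hand electrode in cell notation is the anode (oxidation) and the right-hand electrode is the cathode (reduction).
E°cell = E°(right) − E°(left) = −0.39 − (−2.38) = +1.99 V.

+1.99 V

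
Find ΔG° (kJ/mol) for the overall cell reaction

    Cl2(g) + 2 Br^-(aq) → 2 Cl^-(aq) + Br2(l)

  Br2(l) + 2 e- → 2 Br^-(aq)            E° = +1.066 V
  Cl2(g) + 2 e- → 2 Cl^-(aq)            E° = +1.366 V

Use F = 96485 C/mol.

In the reaction as written Cl2(g) is reduced, so the Cl₂/Cl⁻ couple is the cathode and Br₂/Br⁻ is the anode.
E°cell = +1.366 − (+1.066) = +0.300 V; balancing electrons gives n = 2.
ΔG° = −nFE°cell = −(2)(96485)(+0.300) J/mol = −57.9 kJ/mol.

−57.9 kJ/mol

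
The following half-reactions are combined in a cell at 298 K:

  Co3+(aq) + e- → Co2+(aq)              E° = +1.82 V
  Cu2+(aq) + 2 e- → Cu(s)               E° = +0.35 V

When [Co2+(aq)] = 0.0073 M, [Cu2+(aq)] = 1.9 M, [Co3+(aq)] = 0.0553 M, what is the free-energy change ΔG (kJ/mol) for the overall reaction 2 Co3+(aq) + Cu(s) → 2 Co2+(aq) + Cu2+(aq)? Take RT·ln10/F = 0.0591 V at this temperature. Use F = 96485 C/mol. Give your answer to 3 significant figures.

E°cell = +1.82 − (+0.35) = +1.47 V; the balanced reaction transfers n = 2 electrons.
The reaction quotient is ([Co2+(aq)]^2·[Cu2+(aq)]) / [Co3+(aq)]^2 = 0.0331; by Nernst, E = +1.47 − (0.0591/2)(−1.480) = +1.5137 V.
ΔG = −nFE = −(2)(96485)(+1.5137) J/mol = −292 kJ/mol.

−292 kJ/mol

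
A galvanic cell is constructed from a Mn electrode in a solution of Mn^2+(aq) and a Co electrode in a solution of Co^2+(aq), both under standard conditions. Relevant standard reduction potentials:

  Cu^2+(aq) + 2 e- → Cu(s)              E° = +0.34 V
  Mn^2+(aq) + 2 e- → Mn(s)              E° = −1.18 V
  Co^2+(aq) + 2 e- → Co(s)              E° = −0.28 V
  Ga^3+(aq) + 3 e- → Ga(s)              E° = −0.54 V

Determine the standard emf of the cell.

+0.90 V

The Co²⁺/Co couple has the higher E°, so Co ion is reduced (cathode) and Mn is oxidized (anode).
E°cell = E°(cathode) − E°(anode) = −0.28 − (−1.18) = +0.90 V.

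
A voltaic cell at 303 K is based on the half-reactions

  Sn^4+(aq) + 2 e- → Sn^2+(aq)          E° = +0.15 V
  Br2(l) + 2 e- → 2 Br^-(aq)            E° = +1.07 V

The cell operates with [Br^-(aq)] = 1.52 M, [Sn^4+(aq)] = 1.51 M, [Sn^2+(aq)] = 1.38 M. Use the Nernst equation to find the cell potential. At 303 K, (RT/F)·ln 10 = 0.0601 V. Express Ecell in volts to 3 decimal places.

+0.908 V

The Br₂/Br⁻ couple has the more positive E°, so it is the cathode; Sn⁴⁺/Sn²⁺ is the anode.
The standard potential is +1.07 − (+0.15) = +0.92 V and the balanced reaction transfers n = 2 electrons.
Balancing gives Br2(l) + Sn^2+(aq) → 2 Br^-(aq) + Sn^4+(aq); hence Q = ([Br^-(aq)]^2·[Sn^4+(aq)]) / [Sn^2+(aq)] = 2.53 (log Q = 0.403).
By the Nernst equation, E = +0.92 − (0.0601/2)·(0.403) = +0.908 V.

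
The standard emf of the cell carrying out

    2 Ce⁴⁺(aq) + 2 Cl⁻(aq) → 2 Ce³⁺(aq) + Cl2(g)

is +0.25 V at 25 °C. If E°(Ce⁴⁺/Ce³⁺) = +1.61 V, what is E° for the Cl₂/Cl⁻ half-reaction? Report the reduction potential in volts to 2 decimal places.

In the reaction as written the Ce⁴⁺/Ce³⁺ couple is reduced (cathode) and Cl₂/Cl⁻ is oxidized (anode), so E°cell = E°(Ce⁴⁺/Ce³⁺) − E°(Cl₂/Cl⁻).
E°(Cl₂/Cl⁻) = E°(cathode) − E°cell = +1.61 − (+0.25) = +1.36 V.

+1.36 V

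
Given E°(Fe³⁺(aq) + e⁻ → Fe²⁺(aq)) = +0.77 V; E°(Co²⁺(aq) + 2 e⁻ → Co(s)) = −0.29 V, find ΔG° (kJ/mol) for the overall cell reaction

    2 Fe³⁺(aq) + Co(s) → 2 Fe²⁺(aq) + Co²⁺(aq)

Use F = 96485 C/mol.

−205 kJ/mol

In the reaction as written Fe³⁺(aq) is reduced, so the Fe³⁺/Fe²⁺ couple is the cathode and Co²⁺/Co is the anode.
E°cell = +0.77 − (−0.29) = +1.06 V; balancing electrons gives n = 2.
ΔG° = −nFE°cell = −(2)(96485)(+1.06) J/mol = −205 kJ/mol.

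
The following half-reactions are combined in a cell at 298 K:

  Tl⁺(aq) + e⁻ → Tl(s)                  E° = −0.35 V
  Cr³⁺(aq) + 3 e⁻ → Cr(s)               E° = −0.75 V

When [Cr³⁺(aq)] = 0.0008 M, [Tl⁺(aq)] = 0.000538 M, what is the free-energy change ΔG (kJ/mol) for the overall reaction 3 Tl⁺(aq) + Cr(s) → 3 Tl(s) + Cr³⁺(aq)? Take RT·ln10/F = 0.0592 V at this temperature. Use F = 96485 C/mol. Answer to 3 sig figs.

With Tl⁺/Tl reduced at the cathode, E°cell = −0.35 − (−0.75) = +0.40 V and n = 3.
Here Q = [Cr³⁺(aq)] / [Tl⁺(aq)]^3 = 5.14×10^6 (log Q = 6.711), giving E = +0.40 − (0.0592/3)·(6.711) = +0.2676 V.
ΔG = −nFE = −(3)(96485)(+0.2676) J/mol = −77.5 kJ/mol.

−77.5 kJ/mol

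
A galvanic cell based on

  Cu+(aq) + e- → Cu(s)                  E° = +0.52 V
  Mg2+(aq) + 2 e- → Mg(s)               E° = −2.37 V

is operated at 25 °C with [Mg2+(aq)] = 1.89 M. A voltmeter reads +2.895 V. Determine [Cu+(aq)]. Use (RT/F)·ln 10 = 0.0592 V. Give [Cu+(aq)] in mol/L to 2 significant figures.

1.7 M

With Cu⁺/Cu at the cathode and Mg²⁺/Mg at the anode, E°cell = +0.52 − (−2.37) = +2.89 V (n = 2).
Rearranging E = E° − (0.0592/n)·log Q gives log Q = 2(+2.89 − (+2.895))/0.0592 = −0.169.
The balanced reaction is 2 Cu+(aq) + Mg(s) → 2 Cu(s) + Mg2+(aq), so Q = [Mg2+(aq)] / [Cu+(aq)]^2.
Isolating [Cu+(aq)] in Q = 10^{−0.169} yields log [Cu+(aq)] = 0.223, i.e. 1.7 M.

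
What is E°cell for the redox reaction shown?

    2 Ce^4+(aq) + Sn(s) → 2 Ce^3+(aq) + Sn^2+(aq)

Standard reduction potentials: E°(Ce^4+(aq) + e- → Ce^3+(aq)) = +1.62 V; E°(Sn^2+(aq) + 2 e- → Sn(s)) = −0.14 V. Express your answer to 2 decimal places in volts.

In the reaction as written, Ce^4+(aq) is reduced (cathode) and Sn^2+(aq) is produced by oxidation at the anode.
E°cell = E°(cathode) − E°(anode) = +1.62 − (−0.14) = +1.76 V.
The positive value indicates the reaction is spontaneous as written.

+1.76 V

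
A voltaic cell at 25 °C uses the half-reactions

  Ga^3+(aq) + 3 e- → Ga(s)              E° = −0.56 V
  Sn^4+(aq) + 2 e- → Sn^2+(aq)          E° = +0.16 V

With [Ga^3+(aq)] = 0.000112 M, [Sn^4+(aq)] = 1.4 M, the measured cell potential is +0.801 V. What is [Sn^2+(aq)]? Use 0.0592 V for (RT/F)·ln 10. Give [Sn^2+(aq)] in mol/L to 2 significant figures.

Sn⁴⁺/Sn²⁺ is the cathode (higher E°); E°cell = +0.16 − (−0.56) = +0.72 V with n = 6.
From the Nernst equation, log Q = n(E° − E)/0.0592 = 6·(+0.72 − (+0.801))/0.0592 = −8.209.
The balanced reaction is 3 Sn^4+(aq) + 2 Ga(s) → 3 Sn^2+(aq) + 2 Ga^3+(aq), so Q = ([Sn^2+(aq)]^3·[Ga^3+(aq)]^2) / [Sn^4+(aq)]^3.
Isolating [Sn^2+(aq)] in Q = 10^{−8.209} yields log [Sn^2+(aq)] = 0.044, i.e. 1.1 M.

1.1 M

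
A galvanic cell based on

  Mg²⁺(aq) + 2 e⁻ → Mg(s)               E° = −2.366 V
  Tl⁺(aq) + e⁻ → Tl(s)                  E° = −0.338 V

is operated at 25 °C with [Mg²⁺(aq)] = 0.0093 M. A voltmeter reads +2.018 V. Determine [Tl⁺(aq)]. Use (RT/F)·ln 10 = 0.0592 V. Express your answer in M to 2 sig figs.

With Tl⁺/Tl at the cathode and Mg²⁺/Mg at the anode, E°cell = −0.338 − (−2.366) = +2.028 V (n = 2).
Rearranging E = E° − (0.0592/n)·log Q gives log Q = 2(+2.028 − (+2.018))/0.0592 = 0.338.
Balancing electrons gives 2 Tl⁺(aq) + Mg(s) → 2 Tl(s) + Mg²⁺(aq); thus Q = [Mg²⁺(aq)] / [Tl⁺(aq)]^2.
Isolating [Tl⁺(aq)] in Q = 10^{0.338} yields log [Tl⁺(aq)] = −1.185, i.e. 0.065 M.

0.065 M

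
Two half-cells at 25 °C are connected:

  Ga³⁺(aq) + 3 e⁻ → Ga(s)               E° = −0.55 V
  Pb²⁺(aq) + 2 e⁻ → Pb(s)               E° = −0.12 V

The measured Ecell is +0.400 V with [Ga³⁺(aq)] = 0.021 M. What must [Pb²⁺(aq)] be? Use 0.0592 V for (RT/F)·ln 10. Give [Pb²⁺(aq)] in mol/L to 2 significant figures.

Pb²⁺/Pb is the cathode (higher E°); E°cell = −0.12 − (−0.55) = +0.43 V with n = 6.
From the Nernst equation, log Q = n(E° − E)/0.0592 = 6·(+0.43 − (+0.400))/0.0592 = 3.041.
For 3 Pb²⁺(aq) + 2 Ga(s) → 3 Pb(s) + 2 Ga³⁺(aq), the reaction quotient is Q = [Ga³⁺(aq)]^2 / [Pb²⁺(aq)]^3.
Substituting the known concentrations and solving, log [Pb²⁺(aq)] = −2.132 and [Pb²⁺(aq)] = 0.0074 M.

0.0074 M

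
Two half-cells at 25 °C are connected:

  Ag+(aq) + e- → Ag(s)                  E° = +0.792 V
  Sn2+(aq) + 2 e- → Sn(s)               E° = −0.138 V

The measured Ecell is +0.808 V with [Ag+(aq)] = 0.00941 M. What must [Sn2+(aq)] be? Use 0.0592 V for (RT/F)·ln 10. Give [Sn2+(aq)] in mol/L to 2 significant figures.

1.2 M

Ag⁺/Ag is the cathode (higher E°); E°cell = +0.792 − (−0.138) = +0.930 V with n = 2.
Since E = E° − (0.0592/n)·log Q, log Q = n(E° − E)/0.0592 = 4.122.
Balancing electrons gives 2 Ag+(aq) + Sn(s) → 2 Ag(s) + Sn2+(aq); thus Q = [Sn2+(aq)] / [Ag+(aq)]^2.
Solving for the unknown gives log [Sn2+(aq)] = 0.069, so [Sn2+(aq)] ≈ 1.2 M.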